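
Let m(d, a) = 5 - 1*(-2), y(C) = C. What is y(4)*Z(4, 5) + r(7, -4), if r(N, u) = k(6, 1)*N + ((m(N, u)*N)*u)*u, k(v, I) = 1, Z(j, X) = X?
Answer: 811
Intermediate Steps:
m(d, a) = 7 (m(d, a) = 5 + 2 = 7)
r(N, u) = N + 7*N*u² (r(N, u) = 1*N + ((7*N)*u)*u = N + (7*N*u)*u = N + 7*N*u²)
y(4)*Z(4, 5) + r(7, -4) = 4*5 + 7*(1 + 7*(-4)²) = 20 + 7*(1 + 7*16) = 20 + 7*(1 + 112) = 20 + 7*113 = 20 + 791 = 811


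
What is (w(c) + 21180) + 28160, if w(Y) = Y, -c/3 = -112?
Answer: 49676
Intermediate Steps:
c = 336 (c = -3*(-112) = 336)
(w(c) + 21180) + 28160 = (336 + 21180) + 28160 = 21516 + 28160 = 49676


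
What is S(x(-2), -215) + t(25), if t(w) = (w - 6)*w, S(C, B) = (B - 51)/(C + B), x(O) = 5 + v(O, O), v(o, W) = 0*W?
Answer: 7144/15 ≈ 476.27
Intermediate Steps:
v(o, W) = 0
x(O) = 5 (x(O) = 5 + 0 = 5)
S(C, B) = (-51 + B)/(B + C)
t(w) = w*(-6 + w) (t(w) = (-6 + w)*w = w*(-6 + w))
S(x(-2), -215) + t(25) = (-51 - 215)/(-215 + 5) + 25*(-6 + 25) = -266/(-210) + 25*19 = -1/210*(-266) + 475 = 19/15 + 475 = 7144/15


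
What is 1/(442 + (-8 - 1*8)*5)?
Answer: 1/362 ≈ 0.0027624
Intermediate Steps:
1/(442 + (-8 - 1*8)*5) = 1/(442 + (-8 - 8)*5) = 1/(442 - 16*5) = 1/(442 - 80) = 1/362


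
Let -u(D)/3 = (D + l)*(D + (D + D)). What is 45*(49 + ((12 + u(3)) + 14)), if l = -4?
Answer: 4590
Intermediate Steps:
u(D) = -9*D*(-4 + D) (u(D) = -3*(D - 4)*(D + (D + D)) = -3*(-4 + D)*(D + 2*D) = -3*(-4 + D)*3*D = -9*D*(-4 + D))
45*(49 + ((12 + u(3)) + 14)) = 45*(49 + ((12 + 9*3*(4 - 1*3)) + 14)) = 45*(49 + ((12 + 9*3*(4 - 3)) + 14)) = 45*(49 + ((12 + 9*3*1) + 14)) = 45*(49 + ((12 + 27) + 14)) = 45*(49 + (39 + 14)) = 45*(49 + 53) = 45*102 = 4590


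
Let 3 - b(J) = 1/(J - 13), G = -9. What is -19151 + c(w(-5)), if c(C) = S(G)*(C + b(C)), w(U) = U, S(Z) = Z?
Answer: -38267/2 ≈ -19134.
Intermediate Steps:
b(J) = 3 - 1/(-13 + J) (b(J) = 3 - 1/(J - 13) = 3 - 1/(-13 + J))
c(C) = -9*C - 9*(-40 + 3*C)/(-13 + C) (c(C) = -9*(C + (-40 + 3*C)/(-13 + C)) = -9*C - 9*(-40 + 3*C)/(-13 + C))
-19151 + c(w(-5)) = -19151 + 9*(40 - 1*(-5)² + 10*(-5))/(-13 - 5) = -19151 + 9*(40 - 1*25 - 50)/(-18) = -19151 + 9*(-1/18)*(40 - 25 - 50) = -19151 + 9*(-1/18)*(-35) = -19151 + 35/2 = -38267/2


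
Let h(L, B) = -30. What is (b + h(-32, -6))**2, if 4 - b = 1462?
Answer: 2214144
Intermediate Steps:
b = -1458 (b = 4 - 1*1462 = 4 - 1462 = -1458)
(b + h(-32, -6))**2 = (-1458 - 30)**2 = (-1488)**2 = 2214144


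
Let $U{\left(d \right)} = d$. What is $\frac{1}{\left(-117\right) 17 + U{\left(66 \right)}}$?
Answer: $- \frac{1}{1923} \approx -0.00052002$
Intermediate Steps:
$\frac{1}{\left(-117\right) 17 + U{\left(66 \right)}} = \frac{1}{\left(-117\right) 17 + 66} = \frac{1}{-1989 + 66} = \frac{1}{-1923} = - \frac{1}{1923}$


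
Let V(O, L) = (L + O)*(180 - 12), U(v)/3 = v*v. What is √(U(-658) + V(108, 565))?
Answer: 6*√39221 ≈ 1188.3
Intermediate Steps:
U(v) = 3*v² (U(v) = 3*(v*v) = 3*v²)
V(O, L) = 168*L + 168*O (V(O, L) = (L + O)*168 = 168*L + 168*O)
√(U(-658) + V(108, 565)) = √(3*(-658)² + (168*565 + 168*108)) = √(3*432964 + (94920 + 18144)) = √(1298892 + 113064) = √1411956 = 6*√39221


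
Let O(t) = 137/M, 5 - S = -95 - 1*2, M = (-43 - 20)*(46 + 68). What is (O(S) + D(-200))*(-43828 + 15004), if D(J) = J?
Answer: 6901123748/1197 ≈ 5.7654e+6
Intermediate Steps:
M = -7182 (M = -63*114 = -7182)
S = 102 (S = 5 - (-95 - 1*2) = 5 - (-95 - 2) = 5 - 1*(-97) = 5 + 97 = 102)
O(t) = -137/7182 (O(t) = 137/(-7182) = 137*(-1/7182) = -137/7182)
(O(S) + D(-200))*(-43828 + 15004) = (-137/7182 - 200)*(-43828 + 15004) = -1436537/7182*(-28824) = 6901123748/1197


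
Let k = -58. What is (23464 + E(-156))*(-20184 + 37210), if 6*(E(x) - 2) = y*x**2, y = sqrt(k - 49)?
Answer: 399532116 + 69057456*I*sqrt(107) ≈ 3.9953e+8 + 7.1434e+8*I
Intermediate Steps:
y = I*sqrt(107) (y = sqrt(-58 - 49) = sqrt(-107) = I*sqrt(107) ≈ 10.344*I)
E(x) = 2 + I*sqrt(107)*x**2/6 (E(x) = 2 + ((I*sqrt(107))*x**2)/6 = 2 + (I*sqrt(107)*x**2)/6 = 2 + I*sqrt(107)*x**2/6)
(23464 + E(-156))*(-20184 + 37210) = (23464 + (2 + (1/6)*I*sqrt(107)*(-156)**2))*(-20184 + 37210) = (23464 + (2 + (1/6)*I*sqrt(107)*24336))*17026 = (23464 + (2 + 4056*I*sqrt(107)))*17026 = (23466 + 4056*I*sqrt(107))*17026 = 399532116 + 69057456*I*sqrt(107)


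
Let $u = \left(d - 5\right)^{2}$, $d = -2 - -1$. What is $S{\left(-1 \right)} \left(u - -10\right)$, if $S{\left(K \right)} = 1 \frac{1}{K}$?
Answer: $-46$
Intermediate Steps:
$d = -1$ ($d = -2 + 1 = -1$)
$S{\left(K \right)} = \frac{1}{K}$
$u = 36$ ($u = \left(-1 - 5\right)^{2} = \left(-6\right)^{2} = 36$)
$S{\left(-1 \right)} \left(u - -10\right) = \frac{36 - -10}{-1} = - (36 + 10) = \left(-1\right) 46 = -46$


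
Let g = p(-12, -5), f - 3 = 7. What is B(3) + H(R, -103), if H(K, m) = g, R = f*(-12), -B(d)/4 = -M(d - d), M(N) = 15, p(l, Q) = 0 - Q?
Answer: 65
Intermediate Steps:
f = 10 (f = 3 + 7 = 10)
p(l, Q) = -Q
g = 5 (g = -1*(-5) = 5)
B(d) = 60 (B(d) = -(-4)*15 = -4*(-15) = 60)
R = -120 (R = 10*(-12) = -120)
H(K, m) = 5
B(3) + H(R, -103) = 60 + 5 = 65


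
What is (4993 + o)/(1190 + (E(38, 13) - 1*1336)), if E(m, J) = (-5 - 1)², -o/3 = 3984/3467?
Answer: -17298779/381370 ≈ -45.360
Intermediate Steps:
o = -11952/3467 ≈ -3.4474
E(m, J) = 36 (E(m, J) = (-6)² = 36)
(4993 + o)/(1190 + (E(38, 13) - 1*1336)) = (4993 - 11952/3467)/(1190 + (36 - 1*1336)) = 17298779/(3467*(1190 + (36 - 1336))) = 17298779/(3467*(1190 - 1300)) = (17298779/3467)/(-110) = (17298779/3467)*(-1/110) = -17298779/381370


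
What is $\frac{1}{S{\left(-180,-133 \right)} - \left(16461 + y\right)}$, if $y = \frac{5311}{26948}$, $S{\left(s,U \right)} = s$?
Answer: $- \frac{26948}{448446979} \approx -6.0092 \cdot 10^{-5}$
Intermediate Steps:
$y = \frac{5311}{26948}$ ($y = 5311 \cdot \frac{1}{26948} = \frac{5311}{26948} \approx 0.19708$)
$\frac{1}{S{\left(-180,-133 \right)} - \left(16461 + y\right)} = \frac{1}{-180 - \frac{443596339}{26948}} = \frac{1}{- \frac{448446979}{26948}} = - \frac{26948}{448446979}$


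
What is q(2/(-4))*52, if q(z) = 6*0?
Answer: 0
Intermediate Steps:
q(z) = 0
q(2/(-4))*52 = 0*52 = 0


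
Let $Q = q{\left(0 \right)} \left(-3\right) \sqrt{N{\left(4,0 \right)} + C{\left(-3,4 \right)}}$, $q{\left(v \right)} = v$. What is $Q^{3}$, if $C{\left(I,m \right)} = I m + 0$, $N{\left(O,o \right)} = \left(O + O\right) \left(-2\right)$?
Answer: $0$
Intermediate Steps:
$N{\left(O,o \right)} = - 4 O$ ($N{\left(O,o \right)} = 2 O \left(-2\right) = - 4 O$)
$C{\left(I,m \right)} = I m$
$Q = 0$ ($Q = 0 \left(-3\right) \sqrt{\left(-4\right) 4 - 12} = 0 \sqrt{-16 - 12} = 0 \sqrt{-28} = 0 \cdot 2 i \sqrt{7} = 0$)
$Q^{3} = 0^{3} = 0$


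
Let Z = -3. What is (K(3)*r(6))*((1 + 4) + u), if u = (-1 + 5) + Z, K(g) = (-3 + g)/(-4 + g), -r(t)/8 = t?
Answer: 0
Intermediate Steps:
r(t) = -8*t
K(g) = (-3 + g)/(-4 + g)
u = 1 (u = (-1 + 5) - 3 = 4 - 3 = 1)
(K(3)*r(6))*((1 + 4) + u) = (((-3 + 3)/(-4 + 3))*(-8*6))*((1 + 4) + 1) = ((0/(-1))*(-48))*(5 + 1) = (-1*0*(-48))*6 = (0*(-48))*6 = 0*6 = 0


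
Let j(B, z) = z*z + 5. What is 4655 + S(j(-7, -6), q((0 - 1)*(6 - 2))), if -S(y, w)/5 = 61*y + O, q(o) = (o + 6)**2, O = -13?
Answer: -7785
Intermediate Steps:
j(B, z) = 5 + z**2 (j(B, z) = z**2 + 5 = 5 + z**2)
q(o) = (6 + o)**2
S(y, w) = 65 - 305*y (S(y, w) = -5*(61*y - 13) = -5*(-13 + 61*y) = 65 - 305*y)
4655 + S(j(-7, -6), q((0 - 1)*(6 - 2))) = 4655 + (65 - 305*(5 + (-6)**2)) = 4655 + (65 - 305*(5 + 36)) = 4655 + (65 - 305*41) = 4655 + (65 - 12505) = 4655 - 12440 = -7785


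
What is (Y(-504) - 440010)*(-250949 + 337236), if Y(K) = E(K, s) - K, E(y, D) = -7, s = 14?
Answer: -37924258231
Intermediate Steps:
Y(K) = -7 - K
(Y(-504) - 440010)*(-250949 + 337236) = ((-7 - 1*(-504)) - 440010)*(-250949 + 337236) = ((-7 + 504) - 440010)*86287 = (497 - 440010)*86287 = -439513*86287 = -37924258231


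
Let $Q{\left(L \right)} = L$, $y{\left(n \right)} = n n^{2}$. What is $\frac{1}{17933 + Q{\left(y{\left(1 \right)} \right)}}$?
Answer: $\frac{1}{17934} \approx 5.576 \cdot 10^{-5}$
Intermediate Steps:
$y{\left(n \right)} = n^{3}$
$\frac{1}{17933 + Q{\left(y{\left(1 \right)} \right)}} = \frac{1}{17933 + 1^{3}} = \frac{1}{17933 + 1} = \frac{1}{17934}$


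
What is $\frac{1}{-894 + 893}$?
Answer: $-1$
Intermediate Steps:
$\frac{1}{-894 + 893} = \frac{1}{-1} = -1$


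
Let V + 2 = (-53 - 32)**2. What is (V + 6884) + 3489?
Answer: 17596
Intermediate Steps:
V = 7223 (V = -2 + (-53 - 32)**2 = -2 + (-85)**2 = -2 + 7225 = 7223)
(V + 6884) + 3489 = (7223 + 6884) + 3489 = 14107 + 3489 = 17596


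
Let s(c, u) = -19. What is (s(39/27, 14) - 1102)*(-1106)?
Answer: 1239826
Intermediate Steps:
(s(39/27, 14) - 1102)*(-1106) = (-19 - 1102)*(-1106) = -1121*(-1106) = 1239826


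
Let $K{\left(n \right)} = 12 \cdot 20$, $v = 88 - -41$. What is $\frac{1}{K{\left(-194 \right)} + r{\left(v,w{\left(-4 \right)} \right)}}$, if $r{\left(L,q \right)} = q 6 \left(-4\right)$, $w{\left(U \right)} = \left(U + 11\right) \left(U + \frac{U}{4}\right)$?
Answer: $\frac{1}{1080} \approx 0.00092593$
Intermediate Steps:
$w{\left(U \right)} = \frac{5 U \left(11 + U\right)}{4}$ ($w{\left(U \right)} = \left(11 + U\right) \left(U + U \frac{1}{4}\right) = \left(11 + U\right) \left(U + \frac{U}{4}\right) = \left(11 + U\right) \frac{5 U}{4} = \frac{5 U \left(11 + U\right)}{4}$)
$v = 129$ ($v = 88 + 41 = 129$)
$r{\left(L,q \right)} = - 24 q$ ($r{\left(L,q \right)} = 6 q \left(-4\right) = - 24 q$)
$K{\left(n \right)} = 240$
$\frac{1}{K{\left(-194 \right)} + r{\left(v,w{\left(-4 \right)} \right)}} = \frac{1}{240 - 24 \cdot \frac{5}{4} \left(-4\right) \left(11 - 4\right)} = \frac{1}{240 - 24 \cdot \frac{5}{4} \left(-4\right) 7} = \frac{1}{240 - -840} = \frac{1}{240 + 840} = \frac{1}{1080}$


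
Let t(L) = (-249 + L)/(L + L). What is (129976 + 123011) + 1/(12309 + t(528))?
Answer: 1096157506159/4332861 ≈ 2.5299e+5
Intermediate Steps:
t(L) = (-249 + L)/(2*L) (t(L) = (-249 + L)/((2*L)) = (-249 + L)*(1/(2*L)) = (-249 + L)/(2*L))
(129976 + 123011) + 1/(12309 + t(528)) = (129976 + 123011) + 1/(12309 + (1/2)*(-249 + 528)/528) = 252987 + 1/(12309 + (1/2)*(1/528)*279) = 252987 + 1/(12309 + 93/352) = 252987 + 1/(4332861/352) = 252987 + 352/4332861 = 1096157506159/4332861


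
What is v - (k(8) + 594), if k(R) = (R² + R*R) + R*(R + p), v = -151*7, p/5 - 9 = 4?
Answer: -2363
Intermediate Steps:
p = 65 (p = 45 + 5*4 = 45 + 20 = 65)
v = -1057
k(R) = 2*R² + R*(65 + R) (k(R) = (R² + R*R) + R*(R + 65) = (R² + R²) + R*(65 + R) = 2*R² + R*(65 + R))
v - (k(8) + 594) = -1057 - (8*(65 + 3*8) + 594) = -1057 - (8*(65 + 24) + 594) = -1057 - (8*89 + 594) = -1057 - (712 + 594) = -1057 - 1*1306 = -1057 - 1306 = -2363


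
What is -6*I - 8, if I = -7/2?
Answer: 13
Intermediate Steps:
I = -7/2 (I = -7*1/2 = -7/2 ≈ -3.5000)
-6*I - 8 = -6*(-7/2) - 8 = 21 - 8 = 13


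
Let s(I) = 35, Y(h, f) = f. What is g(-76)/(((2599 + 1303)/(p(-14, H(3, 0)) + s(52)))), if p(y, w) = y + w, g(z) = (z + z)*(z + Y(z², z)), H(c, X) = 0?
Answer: 242592/1951 ≈ 124.34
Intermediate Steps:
g(z) = 4*z² (g(z) = (z + z)*(z + z) = (2*z)*(2*z) = 4*z²)
p(y, w) = w + y
g(-76)/(((2599 + 1303)/(p(-14, H(3, 0)) + s(52)))) = (4*(-76)²)/(((2599 + 1303)/((0 - 14) + 35))) = (4*5776)/((3902/(-14 + 35))) = 23104/((3902/21)) = 23104/((3902*(1/21))) = 23104/(3902/21) = 23104*(21/3902) = 242592/1951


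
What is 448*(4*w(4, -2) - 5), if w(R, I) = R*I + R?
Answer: -9408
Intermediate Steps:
w(R, I) = R + I*R (w(R, I) = I*R + R = R + I*R)
448*(4*w(4, -2) - 5) = 448*(4*(4*(1 - 2)) - 5) = 448*(4*(4*(-1)) - 5) = 448*(4*(-4) - 5) = 448*(-16 - 5) = 448*(-21) = -9408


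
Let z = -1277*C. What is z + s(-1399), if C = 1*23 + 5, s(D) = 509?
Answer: -35247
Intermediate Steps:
C = 28 (C = 23 + 5 = 28)
z = -35756 (z = -1277*28 = -35756)
z + s(-1399) = -35756 + 509 = -35247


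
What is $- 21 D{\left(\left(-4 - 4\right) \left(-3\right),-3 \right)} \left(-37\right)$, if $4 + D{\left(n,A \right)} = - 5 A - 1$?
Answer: $7770$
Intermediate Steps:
$D{\left(n,A \right)} = -5 - 5 A$ ($D{\left(n,A \right)} = -4 - \left(1 + 5 A\right) = -5 - 5 A$)
$- 21 D{\left(\left(-4 - 4\right) \left(-3\right),-3 \right)} \left(-37\right) = - 21 \left(-5 - -15\right) \left(-37\right) = - 21 \left(-5 + 15\right) \left(-37\right) = \left(-21\right) 10 \left(-37\right) = \left(-210\right) \left(-37\right) = 7770$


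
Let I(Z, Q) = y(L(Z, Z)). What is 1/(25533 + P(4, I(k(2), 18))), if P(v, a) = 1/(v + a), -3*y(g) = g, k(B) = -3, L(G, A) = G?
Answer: 5/127666 ≈ 3.9165e-5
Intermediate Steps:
y(g) = -g/3
I(Z, Q) = -Z/3
P(v, a) = 1/(a + v)
1/(25533 + P(4, I(k(2), 18))) = 1/(25533 + 1/(-1/3*(-3) + 4)) = 1/(25533 + 1/(1 + 4)) = 1/(25533 + 1/5) = 1/(127666/5) = 5/127666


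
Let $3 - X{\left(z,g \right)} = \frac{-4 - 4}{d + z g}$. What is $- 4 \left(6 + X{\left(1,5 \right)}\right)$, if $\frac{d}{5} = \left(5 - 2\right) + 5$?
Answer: $- \frac{1652}{45} \approx -36.711$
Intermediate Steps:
$d = 40$ ($d = 5 \left(\left(5 - 2\right) + 5\right) = 5 \left(3 + 5\right) = 5 \cdot 8 = 40$)
$X{\left(z,g \right)} = 3 + \frac{8}{40 + g z}$ ($X{\left(z,g \right)} = 3 - \frac{-4 - 4}{40 + z g} = 3 - - \frac{8}{40 + g z} = 3 + \frac{8}{40 + g z}$)
$- 4 \left(6 + X{\left(1,5 \right)}\right) = - 4 \left(6 + \frac{128 + 3 \cdot 5 \cdot 1}{40 + 5 \cdot 1}\right) = - 4 \left(6 + \frac{128 + 15}{40 + 5}\right) = - 4 \left(6 + \frac{1}{45} \cdot 143\right) = - 4 \left(6 + \frac{143}{45}\right) = \left(-4\right) \frac{413}{45} = - \frac{1652}{45}$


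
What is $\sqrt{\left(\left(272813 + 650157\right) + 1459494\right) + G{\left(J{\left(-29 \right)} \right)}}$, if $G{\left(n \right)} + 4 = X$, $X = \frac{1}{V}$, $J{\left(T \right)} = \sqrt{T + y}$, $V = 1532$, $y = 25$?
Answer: $\frac{\sqrt{1397922700143}}{766} \approx 1543.5$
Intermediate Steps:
$J{\left(T \right)} = \sqrt{25 + T}$ ($J{\left(T \right)} = \sqrt{T + 25} = \sqrt{25 + T}$)
$X = \frac{1}{1532} \approx 0.00065274$
$G{\left(n \right)} = - \frac{6127}{1532}$ ($G{\left(n \right)} = -4 + \frac{1}{1532} = - \frac{6127}{1532}$)
$\sqrt{\left(\left(272813 + 650157\right) + 1459494\right) + G{\left(J{\left(-29 \right)} \right)}} = \sqrt{\left(\left(272813 + 650157\right) + 1459494\right) - \frac{6127}{1532}} = \sqrt{\left(922970 + 1459494\right) - \frac{6127}{1532}} = \sqrt{2382464 - \frac{6127}{1532}} = \sqrt{\frac{3649928721}{1532}} = \frac{\sqrt{1397922700143}}{766}$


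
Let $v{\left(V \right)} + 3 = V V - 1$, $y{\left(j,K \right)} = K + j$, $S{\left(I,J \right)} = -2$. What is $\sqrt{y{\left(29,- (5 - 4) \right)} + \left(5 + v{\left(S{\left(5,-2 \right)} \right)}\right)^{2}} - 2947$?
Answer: $-2947 + \sqrt{53} \approx -2939.7$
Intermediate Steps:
$v{\left(V \right)} = -4 + V^{2}$ ($v{\left(V \right)} = -3 + \left(V V - 1\right) = -3 + \left(V^{2} - 1\right) = -3 + \left(-1 + V^{2}\right) = -4 + V^{2}$)
$\sqrt{y{\left(29,- (5 - 4) \right)} + \left(5 + v{\left(S{\left(5,-2 \right)} \right)}\right)^{2}} - 2947 = \sqrt{\left(- (5 - 4) + 29\right) + \left(5 - \left(4 - \left(-2\right)^{2}\right)\right)^{2}} - 2947 = \sqrt{\left(\left(-1\right) 1 + 29\right) + \left(5 + \left(-4 + 4\right)\right)^{2}} - 2947 = \sqrt{\left(-1 + 29\right) + \left(5 + 0\right)^{2}} - 2947 = \sqrt{28 + 5^{2}} - 2947 = \sqrt{28 + 25} - 2947 = \sqrt{53} - 2947 = -2947 + \sqrt{53}$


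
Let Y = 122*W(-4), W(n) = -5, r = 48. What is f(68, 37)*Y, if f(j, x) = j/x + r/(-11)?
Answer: 627080/407 ≈ 1540.7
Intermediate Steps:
f(j, x) = -48/11 + j/x (f(j, x) = j/x + 48/(-11) = j/x + 48*(-1/11) = j/x - 48/11 = -48/11 + j/x)
Y = -610 (Y = 122*(-5) = -610)
f(68, 37)*Y = (-48/11 + 68/37)*(-610) = -1028/407*(-610) = 627080/407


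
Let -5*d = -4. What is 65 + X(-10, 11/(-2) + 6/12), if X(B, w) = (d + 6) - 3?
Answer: 344/5 ≈ 68.800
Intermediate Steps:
d = ⅘ (d = -⅕*(-4) = ⅘ ≈ 0.80000)
X(B, w) = 19/5 (X(B, w) = (⅘ + 6) - 3 = 34/5 - 3 = 19/5)
65 + X(-10, 11/(-2) + 6/12) = 65 + 19/5 = 344/5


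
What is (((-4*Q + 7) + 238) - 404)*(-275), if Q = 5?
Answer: 49225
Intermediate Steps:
(((-4*Q + 7) + 238) - 404)*(-275) = (((-4*5 + 7) + 238) - 404)*(-275) = (((-20 + 7) + 238) - 404)*(-275) = ((-13 + 238) - 404)*(-275) = (225 - 404)*(-275) = -179*(-275) = 49225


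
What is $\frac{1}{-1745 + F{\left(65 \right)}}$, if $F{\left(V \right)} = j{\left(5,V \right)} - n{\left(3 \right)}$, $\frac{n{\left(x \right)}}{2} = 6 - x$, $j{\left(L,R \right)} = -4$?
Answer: $- \frac{1}{1755} \approx -0.0005698$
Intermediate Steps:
$n{\left(x \right)} = 12 - 2 x$ ($n{\left(x \right)} = 2 \left(6 - x\right) = 12 - 2 x$)
$F{\left(V \right)} = -10$ ($F{\left(V \right)} = -4 - \left(12 - 6\right) = -4 - 6 = -10$)
$\frac{1}{-1745 + F{\left(65 \right)}} = \frac{1}{-1745 - 10} = \frac{1}{-1755} = - \frac{1}{1755}$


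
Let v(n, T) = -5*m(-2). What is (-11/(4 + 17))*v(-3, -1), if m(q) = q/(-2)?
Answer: 55/21 ≈ 2.6190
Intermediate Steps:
m(q) = -q/2 (m(q) = q*(-½) = -q/2)
v(n, T) = -5 (v(n, T) = -(-5)*(-2)/2 = -5*1 = -5)
(-11/(4 + 17))*v(-3, -1) = (-11/(4 + 17))*(-5) = (-11/21)*(-5) = ((1/21)*(-11))*(-5) = -11/21*(-5) = 55/21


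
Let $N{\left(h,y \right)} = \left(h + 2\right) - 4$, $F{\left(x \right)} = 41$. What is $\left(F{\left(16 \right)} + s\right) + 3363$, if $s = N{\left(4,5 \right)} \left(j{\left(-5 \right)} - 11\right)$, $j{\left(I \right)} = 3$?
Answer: $3388$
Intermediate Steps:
$N{\left(h,y \right)} = -2 + h$ ($N{\left(h,y \right)} = \left(2 + h\right) - 4 = -2 + h$)
$s = -16$ ($s = \left(-2 + 4\right) \left(3 - 11\right) = 2 \left(-8\right) = -16$)
$\left(F{\left(16 \right)} + s\right) + 3363 = \left(41 - 16\right) + 3363 = 25 + 3363 = 3388$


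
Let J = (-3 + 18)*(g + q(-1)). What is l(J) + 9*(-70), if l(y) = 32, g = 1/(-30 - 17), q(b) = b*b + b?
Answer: -598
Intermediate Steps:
q(b) = b + b² (q(b) = b² + b = b + b²)
g = -1/47 (g = 1/(-47) = -1/47 ≈ -0.021277)
J = -15/47 (J = (-3 + 18)*(-1/47 - (1 - 1)) = 15*(-1/47 - 1*0) = 15*(-1/47 + 0) = 15*(-1/47) = -15/47 ≈ -0.31915)
l(J) + 9*(-70) = 32 + 9*(-70) = 32 - 630 = -598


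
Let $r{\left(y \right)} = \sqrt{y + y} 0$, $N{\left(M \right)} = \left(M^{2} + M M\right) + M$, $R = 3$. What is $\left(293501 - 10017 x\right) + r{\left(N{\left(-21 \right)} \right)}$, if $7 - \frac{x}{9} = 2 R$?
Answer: $203348$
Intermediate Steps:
$x = 9$ ($x = 63 - 9 \cdot 2 \cdot 3 = 63 - 54 = 9$)
$N{\left(M \right)} = M + 2 M^{2}$ ($N{\left(M \right)} = \left(M^{2} + M^{2}\right) + M = 2 M^{2} + M = M + 2 M^{2}$)
$r{\left(y \right)} = 0$ ($r{\left(y \right)} = \sqrt{2 y} 0 = \sqrt{2} \sqrt{y} 0 = 0$)
$\left(293501 - 10017 x\right) + r{\left(N{\left(-21 \right)} \right)} = \left(293501 - 90153\right) + 0 = 203348 + 0 = 203348$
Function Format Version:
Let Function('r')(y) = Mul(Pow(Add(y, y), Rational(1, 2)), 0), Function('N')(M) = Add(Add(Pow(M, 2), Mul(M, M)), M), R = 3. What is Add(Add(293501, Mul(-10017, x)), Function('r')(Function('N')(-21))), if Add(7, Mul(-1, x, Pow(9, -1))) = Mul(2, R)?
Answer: 203348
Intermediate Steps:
x = 9 (x = Add(63, Mul(-9, Mul(2, 3))) = Add(63, Mul(-9, 6)) = Add(63, -54) = 9)
Function('N')(M) = Add(M, Mul(2, Pow(M, 2))) (Function('N')(M) = Add(Add(Pow(M, 2), Pow(M, 2)), M) = Add(Mul(2, Pow(M, 2)), M) = Add(M, Mul(2, Pow(M, 2))))
Function('r')(y) = 0 (Function('r')(y) = Mul(Pow(Mul(2, y), Rational(1, 2)), 0) = Mul(Mul(Pow(2, Rational(1, 2)), Pow(y, Rational(1, 2))), 0) = 0)
Add(Add(293501, Mul(-10017, x)), Function('r')(Function('N')(-21))) = Add(Add(293501, Mul(-10017, 9)), 0) = Add(Add(293501, -90153), 0) = Add(203348, 0) = 203348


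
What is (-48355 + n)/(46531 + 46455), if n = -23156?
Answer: -71511/92986 ≈ -0.76905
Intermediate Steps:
(-48355 + n)/(46531 + 46455) = (-48355 - 23156)/(46531 + 46455) = -71511/92986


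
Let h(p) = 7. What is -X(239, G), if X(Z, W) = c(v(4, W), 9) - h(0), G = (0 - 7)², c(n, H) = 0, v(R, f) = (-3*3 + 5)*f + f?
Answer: 7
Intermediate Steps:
v(R, f) = -3*f (v(R, f) = (-9 + 5)*f + f = -4*f + f = -3*f)
G = 49 (G = (-7)² = 49)
X(Z, W) = -7 (X(Z, W) = 0 - 1*7 = 0 - 7 = -7)
-X(239, G) = -1*(-7) = 7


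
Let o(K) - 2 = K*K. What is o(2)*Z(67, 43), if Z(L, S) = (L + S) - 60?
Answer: 300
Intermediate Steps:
Z(L, S) = -60 + L + S
o(K) = 2 + K**2 (o(K) = 2 + K*K = 2 + K**2)
o(2)*Z(67, 43) = (2 + 2**2)*(-60 + 67 + 43) = (2 + 4)*50 = 6*50 = 300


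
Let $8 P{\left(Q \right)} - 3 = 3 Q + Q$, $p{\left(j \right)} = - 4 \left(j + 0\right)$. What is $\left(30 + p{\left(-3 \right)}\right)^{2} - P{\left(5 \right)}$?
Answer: $\frac{14089}{8} \approx 1761.1$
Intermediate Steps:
$p{\left(j \right)} = - 4 j$
$P{\left(Q \right)} = \frac{3}{8} + \frac{Q}{2}$ ($P{\left(Q \right)} = \frac{3}{8} + \frac{3 Q + Q}{8} = \frac{3}{8} + \frac{4 Q}{8} = \frac{3}{8} + \frac{Q}{2}$)
$\left(30 + p{\left(-3 \right)}\right)^{2} - P{\left(5 \right)} = \left(30 - -12\right)^{2} - \left(\frac{3}{8} + \frac{1}{2} \cdot 5\right) = \left(30 + 12\right)^{2} - \left(\frac{3}{8} + \frac{5}{2}\right) = 42^{2} - \frac{23}{8} = 1764 - \frac{23}{8} = \frac{14089}{8}$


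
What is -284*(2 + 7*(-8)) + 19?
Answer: 15355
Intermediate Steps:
-284*(2 + 7*(-8)) + 19 = -284*(2 - 56) + 19 = -284*(-54) + 19 = 15336 + 19 = 15355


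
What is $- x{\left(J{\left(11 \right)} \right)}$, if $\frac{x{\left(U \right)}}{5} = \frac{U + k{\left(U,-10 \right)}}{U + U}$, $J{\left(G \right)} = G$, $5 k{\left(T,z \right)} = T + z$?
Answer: $- \frac{28}{11} \approx -2.5455$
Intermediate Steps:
$k{\left(T,z \right)} = \frac{T}{5} + \frac{z}{5}$ ($k{\left(T,z \right)} = \frac{T + z}{5} = \frac{T}{5} + \frac{z}{5}$)
$x{\left(U \right)} = \frac{5 \left(-2 + \frac{6 U}{5}\right)}{2 U}$ ($x{\left(U \right)} = 5 \frac{U + \left(\frac{U}{5} + \frac{1}{5} \left(-10\right)\right)}{U + U} = 5 \frac{U + \left(\frac{U}{5} - 2\right)}{2 U} = 5 \left(U + \left(-2 + \frac{U}{5}\right)\right) \frac{1}{2 U} = 5 \left(-2 + \frac{6 U}{5}\right) \frac{1}{2 U} = 5 \frac{-2 + \frac{6 U}{5}}{2 U} = \frac{5 \left(-2 + \frac{6 U}{5}\right)}{2 U}$)
$- x{\left(J{\left(11 \right)} \right)} = - (3 - \frac{5}{11}) = \left(-1\right) \frac{28}{11} = - \frac{28}{11}$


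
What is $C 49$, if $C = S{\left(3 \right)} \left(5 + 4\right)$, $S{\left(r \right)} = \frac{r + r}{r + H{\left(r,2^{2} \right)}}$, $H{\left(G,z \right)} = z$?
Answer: $378$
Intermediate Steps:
$S{\left(r \right)} = \frac{2 r}{4 + r}$ ($S{\left(r \right)} = \frac{r + r}{r + 2^{2}} = \frac{2 r}{r + 4} = \frac{2 r}{4 + r}$)
$C = \frac{54}{7}$ ($C = 2 \cdot 3 \frac{1}{4 + 3} \left(5 + 4\right) = 2 \cdot 3 \cdot \frac{1}{7} \cdot 9 = \frac{6}{7} \cdot 9 = \frac{54}{7} \approx 7.7143$)
$C 49 = \frac{54}{7} \cdot 49 = 378$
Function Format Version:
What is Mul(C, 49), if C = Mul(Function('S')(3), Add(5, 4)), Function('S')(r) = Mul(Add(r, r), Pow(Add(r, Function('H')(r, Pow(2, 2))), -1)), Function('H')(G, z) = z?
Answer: 378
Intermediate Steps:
Function('S')(r) = Mul(2, r, Pow(Add(4, r), -1)) (Function('S')(r) = Mul(Add(r, r), Pow(Add(r, Pow(2, 2)), -1)) = Mul(Mul(2, r), Pow(Add(r, 4), -1)) = Mul(Mul(2, r), Pow(Add(4, r), -1)) = Mul(2, r, Pow(Add(4, r), -1)))
C = Rational(54, 7) (C = Mul(Mul(2, 3, Pow(Add(4, 3), -1)), Add(5, 4)) = Mul(Mul(2, 3, Pow(7, -1)), 9) = Mul(Mul(2, 3, Rational(1, 7)), 9) = Mul(Rational(6, 7), 9) = Rational(54, 7) ≈ 7.7143)
Mul(C, 49) = Mul(Rational(54, 7), 49) = 378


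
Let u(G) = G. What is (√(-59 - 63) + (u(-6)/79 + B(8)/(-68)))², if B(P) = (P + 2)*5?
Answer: (2179 - 2686*I*√122)²/7214596 ≈ -121.34 - 17.921*I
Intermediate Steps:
B(P) = 10 + 5*P (B(P) = (2 + P)*5 = 10 + 5*P)
(√(-59 - 63) + (u(-6)/79 + B(8)/(-68)))² = (√(-59 - 63) + (-6/79 + (10 + 5*8)/(-68)))² = (√(-122) + (-6*1/79 + (10 + 40)*(-1/68)))² = (I*√122 + (-6/79 + 50*(-1/68)))² = (I*√122 + (-6/79 - 25/34))² = (I*√122 - 2179/2686)² = (-2179/2686 + I*√122)²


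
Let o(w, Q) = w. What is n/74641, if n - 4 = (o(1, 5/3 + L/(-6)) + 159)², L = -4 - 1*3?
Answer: 25604/74641 ≈ 0.34303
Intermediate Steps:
L = -7 (L = -4 - 3 = -7)
n = 25604 (n = 4 + (1 + 159)² = 4 + 160² = 4 + 25600 = 25604)
n/74641 = 25604/74641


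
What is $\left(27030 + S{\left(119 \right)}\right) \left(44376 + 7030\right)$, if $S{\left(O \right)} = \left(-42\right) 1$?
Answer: $1387345128$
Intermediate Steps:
$S{\left(O \right)} = -42$
$\left(27030 + S{\left(119 \right)}\right) \left(44376 + 7030\right) = \left(27030 - 42\right) \left(44376 + 7030\right) = 26988 \cdot 51406 = 1387345128$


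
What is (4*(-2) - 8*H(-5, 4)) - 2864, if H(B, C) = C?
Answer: -2904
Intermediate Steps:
(4*(-2) - 8*H(-5, 4)) - 2864 = (4*(-2) - 8*4) - 2864 = (-8 - 32) - 2864 = -40 - 2864 = -2904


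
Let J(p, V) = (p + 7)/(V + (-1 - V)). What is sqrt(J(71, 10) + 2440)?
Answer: sqrt(2362) ≈ 48.600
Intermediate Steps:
J(p, V) = -7 - p (J(p, V) = (7 + p)/(-1) = (7 + p)*(-1) = -7 - p)
sqrt(J(71, 10) + 2440) = sqrt((-7 - 1*71) + 2440) = sqrt((-7 - 71) + 2440) = sqrt(-78 + 2440) = sqrt(2362)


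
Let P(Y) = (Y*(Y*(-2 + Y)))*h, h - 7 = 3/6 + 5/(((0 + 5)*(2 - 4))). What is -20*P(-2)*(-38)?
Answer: -85120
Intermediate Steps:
h = 7 (h = 7 + (3/6 + 5/(((0 + 5)*(2 - 4)))) = 7 + (3*(1/6) + 5/((5*(-2)))) = 7 + (1/2 + 5/(-10)) = 7 + (1/2 + 5*(-1/10)) = 7 + (1/2 - 1/2) = 7 + 0 = 7)
P(Y) = 7*Y**2*(-2 + Y) (P(Y) = (Y*(Y*(-2 + Y)))*7 = (Y**2*(-2 + Y))*7 = 7*Y**2*(-2 + Y))
-20*P(-2)*(-38) = -140*(-2)**2*(-2 - 2)*(-38) = -140*4*(-4)*(-38) = -20*(-112)*(-38) = 2240*(-38) = -85120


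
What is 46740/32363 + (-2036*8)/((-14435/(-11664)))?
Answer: -6147752645316/467159905 ≈ -13160.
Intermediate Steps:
46740/32363 + (-2036*8)/((-14435/(-11664))) = 46740*(1/32363) - 16288/((-14435*(-1/11664))) = 46740/32363 - 16288/14435/11664 = 46740/32363 - 16288*11664/14435 = 46740/32363 - 189983232/14435 = -6147752645316/467159905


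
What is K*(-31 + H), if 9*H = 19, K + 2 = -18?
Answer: 5200/9 ≈ 577.78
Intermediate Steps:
K = -20 (K = -2 - 18 = -20)
H = 19/9 (H = (1/9)*19 = 19/9 ≈ 2.1111)
K*(-31 + H) = -20*(-31 + 19/9) = -20*(-260/9) = 5200/9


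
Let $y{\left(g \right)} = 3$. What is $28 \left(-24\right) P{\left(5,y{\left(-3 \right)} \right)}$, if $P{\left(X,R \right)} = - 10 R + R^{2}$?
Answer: $14112$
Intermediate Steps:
$P{\left(X,R \right)} = R^{2} - 10 R$
$28 \left(-24\right) P{\left(5,y{\left(-3 \right)} \right)} = 28 \left(-24\right) 3 \left(-10 + 3\right) = - 672 \cdot 3 \left(-7\right) = \left(-672\right) \left(-21\right) = 14112$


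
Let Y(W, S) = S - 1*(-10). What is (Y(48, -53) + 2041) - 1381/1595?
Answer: 3185429/1595 ≈ 1997.1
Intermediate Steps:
Y(W, S) = 10 + S (Y(W, S) = S + 10 = 10 + S)
(Y(48, -53) + 2041) - 1381/1595 = ((10 - 53) + 2041) - 1381/1595 = (-43 + 2041) - 1381*1/1595 = 1998 - 1381/1595 = 3185429/1595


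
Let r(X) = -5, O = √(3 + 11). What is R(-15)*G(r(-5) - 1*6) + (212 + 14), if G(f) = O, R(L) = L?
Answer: 226 - 15*√14 ≈ 169.88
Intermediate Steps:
O = √14 ≈ 3.7417
G(f) = √14
R(-15)*G(r(-5) - 1*6) + (212 + 14) = -15*√14 + (212 + 14) = -15*√14 + 226 = 226 - 15*√14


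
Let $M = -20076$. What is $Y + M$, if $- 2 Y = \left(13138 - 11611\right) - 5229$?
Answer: $-18225$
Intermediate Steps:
$Y = 1851$ ($Y = - \frac{\left(13138 - 11611\right) - 5229}{2} = - \frac{1527 - 5229}{2} = \left(- \frac{1}{2}\right) \left(-3702\right) = 1851$)
$Y + M = 1851 - 20076 = -18225$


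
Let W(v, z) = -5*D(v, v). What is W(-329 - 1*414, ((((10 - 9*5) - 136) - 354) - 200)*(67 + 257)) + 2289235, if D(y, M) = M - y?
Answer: 2289235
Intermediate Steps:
W(v, z) = 0 (W(v, z) = -5*(v - v) = -5*0 = 0)
W(-329 - 1*414, ((((10 - 9*5) - 136) - 354) - 200)*(67 + 257)) + 2289235 = 0 + 2289235 = 2289235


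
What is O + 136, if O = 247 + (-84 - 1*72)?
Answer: 227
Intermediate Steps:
O = 91 (O = 247 + (-84 - 72) = 247 - 156 = 91)
O + 136 = 91 + 136 = 227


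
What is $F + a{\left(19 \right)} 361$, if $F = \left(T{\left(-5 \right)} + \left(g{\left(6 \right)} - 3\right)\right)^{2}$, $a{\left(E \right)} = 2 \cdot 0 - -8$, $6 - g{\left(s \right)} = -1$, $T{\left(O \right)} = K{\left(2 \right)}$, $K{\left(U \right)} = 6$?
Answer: $2988$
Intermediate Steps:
$T{\left(O \right)} = 6$
$g{\left(s \right)} = 7$ ($g{\left(s \right)} = 6 - -1 = 6 + 1 = 7$)
$a{\left(E \right)} = 8$ ($a{\left(E \right)} = 0 + 8 = 8$)
$F = 100$ ($F = \left(6 + \left(7 - 3\right)\right)^{2} = \left(6 + 4\right)^{2} = 10^{2} = 100$)
$F + a{\left(19 \right)} 361 = 100 + 8 \cdot 361 = 100 + 2888 = 2988$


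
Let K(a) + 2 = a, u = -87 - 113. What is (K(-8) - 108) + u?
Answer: -318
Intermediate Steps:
u = -200
K(a) = -2 + a
(K(-8) - 108) + u = ((-2 - 8) - 108) - 200 = (-10 - 108) - 200 = -118 - 200 = -318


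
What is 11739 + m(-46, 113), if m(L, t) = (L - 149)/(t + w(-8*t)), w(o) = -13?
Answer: 234741/20 ≈ 11737.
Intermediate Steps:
m(L, t) = (-149 + L)/(-13 + t) (m(L, t) = (L - 149)/(t - 13) = (-149 + L)/(-13 + t))
11739 + m(-46, 113) = 11739 + (-149 - 46)/(-13 + 113) = 11739 - 195/100 = 11739 + (1/100)*(-195) = 11739 - 39/20 = 234741/20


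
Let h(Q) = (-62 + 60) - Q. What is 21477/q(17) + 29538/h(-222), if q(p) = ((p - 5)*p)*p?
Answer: 8930227/63580 ≈ 140.46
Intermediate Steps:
h(Q) = -2 - Q
q(p) = p²*(-5 + p) (q(p) = ((-5 + p)*p)*p = (p*(-5 + p))*p = p²*(-5 + p))
21477/q(17) + 29538/h(-222) = 21477/((17²*(-5 + 17))) + 29538/(-2 - 1*(-222)) = 21477/((289*12)) + 29538/(-2 + 222) = 21477/3468 + 29538/220 = 21477*(1/3468) + 29538*(1/220) = 7159/1156 + 14769/110 = 8930227/63580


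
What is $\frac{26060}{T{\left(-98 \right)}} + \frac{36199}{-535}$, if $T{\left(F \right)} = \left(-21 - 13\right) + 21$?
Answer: $- \frac{14412687}{6955} \approx -2072.3$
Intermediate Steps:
$T{\left(F \right)} = -13$ ($T{\left(F \right)} = -34 + 21 = -13$)
$\frac{26060}{T{\left(-98 \right)}} + \frac{36199}{-535} = \frac{26060}{-13} + \frac{36199}{-535} = 26060 \left(- \frac{1}{13}\right) + 36199 \left(- \frac{1}{535}\right) = - \frac{26060}{13} - \frac{36199}{535} = - \frac{14412687}{6955}$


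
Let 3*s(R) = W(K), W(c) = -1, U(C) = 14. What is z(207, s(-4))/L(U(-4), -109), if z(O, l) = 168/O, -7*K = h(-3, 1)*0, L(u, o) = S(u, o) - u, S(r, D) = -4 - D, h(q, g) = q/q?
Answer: 8/897 ≈ 0.0089186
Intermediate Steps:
h(q, g) = 1
L(u, o) = -4 - o - u (L(u, o) = (-4 - o) - u = -4 - o - u)
K = 0 (K = -0/7 = -1/7*0 = 0)
s(R) = -1/3 (s(R) = (1/3)*(-1) = -1/3)
z(207, s(-4))/L(U(-4), -109) = (168/207)/(-4 - 1*(-109) - 1*14) = (168*(1/207))/(-4 + 109 - 14) = (56/69)/91 = (56/69)*(1/91) = 8/897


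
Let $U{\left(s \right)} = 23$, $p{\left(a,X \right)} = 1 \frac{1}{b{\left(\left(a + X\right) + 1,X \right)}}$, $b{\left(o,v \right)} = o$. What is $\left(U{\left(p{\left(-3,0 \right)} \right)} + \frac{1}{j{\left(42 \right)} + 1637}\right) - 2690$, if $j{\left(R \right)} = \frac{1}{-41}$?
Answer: $- \frac{178998331}{67116} \approx -2667.0$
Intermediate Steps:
$j{\left(R \right)} = - \frac{1}{41}$
$p{\left(a,X \right)} = \frac{1}{1 + X + a}$ ($p{\left(a,X \right)} = 1 \frac{1}{\left(a + X\right) + 1} = 1 \frac{1}{\left(X + a\right) + 1} = 1 \frac{1}{1 + X + a} = \frac{1}{1 + X + a}$)
$\left(U{\left(p{\left(-3,0 \right)} \right)} + \frac{1}{j{\left(42 \right)} + 1637}\right) - 2690 = \left(23 + \frac{1}{- \frac{1}{41} + 1637}\right) - 2690 = \left(23 + \frac{1}{\frac{67116}{41}}\right) - 2690 = \left(23 + \frac{41}{67116}\right) - 2690 = \frac{1543709}{67116} - 2690 = - \frac{178998331}{67116}$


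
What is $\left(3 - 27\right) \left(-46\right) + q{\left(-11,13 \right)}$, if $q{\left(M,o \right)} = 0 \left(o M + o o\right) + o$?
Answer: $1117$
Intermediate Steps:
$q{\left(M,o \right)} = o$ ($q{\left(M,o \right)} = 0 \left(M o + o^{2}\right) + o = 0 \left(o^{2} + M o\right) + o = 0 + o = o$)
$\left(3 - 27\right) \left(-46\right) + q{\left(-11,13 \right)} = \left(3 - 27\right) \left(-46\right) + 13 = \left(-24\right) \left(-46\right) + 13 = 1104 + 13 = 1117$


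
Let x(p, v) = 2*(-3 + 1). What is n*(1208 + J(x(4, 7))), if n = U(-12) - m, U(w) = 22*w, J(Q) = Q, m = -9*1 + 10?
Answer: -319060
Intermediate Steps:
x(p, v) = -4 (x(p, v) = 2*(-2) = -4)
m = 1 (m = -9 + 10 = 1)
n = -265 (n = 22*(-12) - 1*1 = -264 - 1 = -265)
n*(1208 + J(x(4, 7))) = -265*(1208 - 4) = -265*1204 = -319060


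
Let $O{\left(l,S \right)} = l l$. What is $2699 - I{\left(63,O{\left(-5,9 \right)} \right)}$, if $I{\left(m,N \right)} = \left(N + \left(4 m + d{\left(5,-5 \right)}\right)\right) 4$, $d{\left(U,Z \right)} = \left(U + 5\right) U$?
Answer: $1391$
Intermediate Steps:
$d{\left(U,Z \right)} = U \left(5 + U\right)$ ($d{\left(U,Z \right)} = \left(5 + U\right) U = U \left(5 + U\right)$)
$O{\left(l,S \right)} = l^{2}$
$I{\left(m,N \right)} = 200 + 4 N + 16 m$ ($I{\left(m,N \right)} = \left(N + \left(4 m + 5 \left(5 + 5\right)\right)\right) 4 = \left(N + \left(4 m + 5 \cdot 10\right)\right) 4 = \left(N + \left(4 m + 50\right)\right) 4 = \left(N + \left(50 + 4 m\right)\right) 4 = \left(50 + N + 4 m\right) 4 = 200 + 4 N + 16 m$)
$2699 - I{\left(63,O{\left(-5,9 \right)} \right)} = 2699 - \left(200 + 4 \left(-5\right)^{2} + 16 \cdot 63\right) = 2699 - \left(200 + 4 \cdot 25 + 1008\right) = 2699 - \left(200 + 100 + 1008\right) = 2699 - 1308 = 1391$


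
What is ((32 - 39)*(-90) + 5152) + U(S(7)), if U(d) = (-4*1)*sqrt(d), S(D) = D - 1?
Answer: 5782 - 4*sqrt(6) ≈ 5772.2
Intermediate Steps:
S(D) = -1 + D
U(d) = -4*sqrt(d)
((32 - 39)*(-90) + 5152) + U(S(7)) = ((32 - 39)*(-90) + 5152) - 4*sqrt(-1 + 7) = (-7*(-90) + 5152) - 4*sqrt(6) = (630 + 5152) - 4*sqrt(6) = 5782 - 4*sqrt(6)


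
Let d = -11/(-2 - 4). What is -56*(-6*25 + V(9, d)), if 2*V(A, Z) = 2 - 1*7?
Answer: 8540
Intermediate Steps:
d = 11/6 (d = -11/(-6) = -11*(-⅙) = 11/6 ≈ 1.8333)
V(A, Z) = -5/2 (V(A, Z) = (2 - 1*7)/2 = (2 - 7)/2 = (½)*(-5) = -5/2)
-56*(-6*25 + V(9, d)) = -56*(-6*25 - 5/2) = -56*(-150 - 5/2) = -56*(-305/2) = 8540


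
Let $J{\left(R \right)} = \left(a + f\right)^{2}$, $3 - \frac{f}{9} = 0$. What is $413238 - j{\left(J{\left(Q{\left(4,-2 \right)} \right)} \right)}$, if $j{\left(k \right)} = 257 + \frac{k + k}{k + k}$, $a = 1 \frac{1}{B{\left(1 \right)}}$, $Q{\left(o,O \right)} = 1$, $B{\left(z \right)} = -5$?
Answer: $412980$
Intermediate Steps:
$f = 27$ ($f = 27 - 0 = 27 + 0 = 27$)
$a = - \frac{1}{5}$ ($a = 1 \frac{1}{-5} = 1 \left(- \frac{1}{5}\right) = - \frac{1}{5} \approx -0.2$)
$J{\left(R \right)} = \frac{17956}{25}$ ($J{\left(R \right)} = \left(- \frac{1}{5} + 27\right)^{2} = \left(\frac{134}{5}\right)^{2} = \frac{17956}{25}$)
$j{\left(k \right)} = 258$ ($j{\left(k \right)} = 257 + \frac{2 k}{2 k} = 257 + 2 k \frac{1}{2 k} = 257 + 1 = 258$)
$413238 - j{\left(J{\left(Q{\left(4,-2 \right)} \right)} \right)} = 413238 - 258 = 412980$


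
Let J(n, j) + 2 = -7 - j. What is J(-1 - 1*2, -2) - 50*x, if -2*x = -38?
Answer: -957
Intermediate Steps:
J(n, j) = -9 - j (J(n, j) = -2 + (-7 - j) = -9 - j)
x = 19 (x = -½*(-38) = 19)
J(-1 - 1*2, -2) - 50*x = (-9 - 1*(-2)) - 50*19 = (-9 + 2) - 950 = -7 - 950 = -957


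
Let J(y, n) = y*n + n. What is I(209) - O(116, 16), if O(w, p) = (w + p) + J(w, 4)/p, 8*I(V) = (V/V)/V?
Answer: -269609/1672 ≈ -161.25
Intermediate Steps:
J(y, n) = n + n*y (J(y, n) = n*y + n = n + n*y)
I(V) = 1/(8*V) (I(V) = ((V/V)/V)/8 = (1/V)/8 = 1/(8*V))
O(w, p) = p + w + (4 + 4*w)/p (O(w, p) = (w + p) + (4*(1 + w))/p = (p + w) + (4 + 4*w)/p = p + w + (4 + 4*w)/p)
I(209) - O(116, 16) = (1/8)/209 - (4 + 4*116 + 16*(16 + 116))/16 = (1/8)*(1/209) - (4 + 464 + 16*132)/16 = 1/1672 - (4 + 464 + 2112)/16 = 1/1672 - 2580/16 = 1/1672 - 1*645/4 = 1/1672 - 645/4 = -269609/1672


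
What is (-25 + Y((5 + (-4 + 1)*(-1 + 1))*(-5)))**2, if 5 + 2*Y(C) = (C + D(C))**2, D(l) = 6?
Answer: 23409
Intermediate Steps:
Y(C) = -5/2 + (6 + C)**2/2 (Y(C) = -5/2 + (C + 6)**2/2 = -5/2 + (6 + C)**2/2)
(-25 + Y((5 + (-4 + 1)*(-1 + 1))*(-5)))**2 = (-25 + (-5/2 + (6 + (5 + (-4 + 1)*(-1 + 1))*(-5))**2/2))**2 = (-25 + (-5/2 + (6 + (5 - 3*0)*(-5))**2/2))**2 = (-25 + (-5/2 + (6 + (5 + 0)*(-5))**2/2))**2 = (-25 + (-5/2 + (6 + 5*(-5))**2/2))**2 = (-25 + (-5/2 + (6 - 25)**2/2))**2 = (-25 + (-5/2 + (1/2)*(-19)**2))**2 = (-25 + (-5/2 + (1/2)*361))**2 = (-25 + (-5/2 + 361/2))**2 = (-25 + 178)**2 = 153**2 = 23409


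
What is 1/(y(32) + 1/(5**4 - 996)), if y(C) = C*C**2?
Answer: 371/12156927 ≈ 3.0518e-5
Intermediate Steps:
y(C) = C**3
1/(y(32) + 1/(5**4 - 996)) = 1/(32**3 + 1/(5**4 - 996)) = 1/(32768 + 1/(625 - 996)) = 1/(32768 + 1/(-371)) = 1/(32768 - 1/371) = 1/(12156927/371) = 371/12156927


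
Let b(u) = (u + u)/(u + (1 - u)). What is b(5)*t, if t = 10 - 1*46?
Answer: -360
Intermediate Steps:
b(u) = 2*u (b(u) = (2*u)/1 = (2*u)*1 = 2*u)
t = -36 (t = 10 - 46 = -36)
b(5)*t = (2*5)*(-36) = 10*(-36) = -360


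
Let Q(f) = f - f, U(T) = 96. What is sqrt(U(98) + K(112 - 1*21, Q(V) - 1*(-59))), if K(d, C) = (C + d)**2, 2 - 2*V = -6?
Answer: 2*sqrt(5649) ≈ 150.32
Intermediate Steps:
V = 4 (V = 1 - 1/2*(-6) = 1 + 3 = 4)
Q(f) = 0
sqrt(U(98) + K(112 - 1*21, Q(V) - 1*(-59))) = sqrt(96 + ((0 - 1*(-59)) + (112 - 1*21))**2) = sqrt(96 + ((0 + 59) + (112 - 21))**2) = sqrt(96 + (59 + 91)**2) = sqrt(96 + 150**2) = sqrt(96 + 22500) = sqrt(22596) = 2*sqrt(5649)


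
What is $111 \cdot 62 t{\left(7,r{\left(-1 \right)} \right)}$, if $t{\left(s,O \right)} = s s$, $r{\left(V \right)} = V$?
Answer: $337218$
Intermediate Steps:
$t{\left(s,O \right)} = s^{2}$
$111 \cdot 62 t{\left(7,r{\left(-1 \right)} \right)} = 111 \cdot 62 \cdot 7^{2} = 6882 \cdot 49 = 337218$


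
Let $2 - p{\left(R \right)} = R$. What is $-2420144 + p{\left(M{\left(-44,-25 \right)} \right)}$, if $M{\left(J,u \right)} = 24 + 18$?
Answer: $-2420184$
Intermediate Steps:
$M{\left(J,u \right)} = 42$
$p{\left(R \right)} = 2 - R$
$-2420144 + p{\left(M{\left(-44,-25 \right)} \right)} = -2420144 + \left(2 - 42\right) = -2420144 - 40 = -2420184$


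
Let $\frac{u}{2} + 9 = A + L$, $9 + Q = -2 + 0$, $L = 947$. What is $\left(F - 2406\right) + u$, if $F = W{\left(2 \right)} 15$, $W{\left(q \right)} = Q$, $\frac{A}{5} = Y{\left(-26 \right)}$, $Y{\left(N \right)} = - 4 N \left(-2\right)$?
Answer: $-2775$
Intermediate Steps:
$Y{\left(N \right)} = 8 N$
$A = -1040$ ($A = 5 \cdot 8 \left(-26\right) = 5 \left(-208\right) = -1040$)
$Q = -11$ ($Q = -9 + \left(-2 + 0\right) = -9 - 2 = -11$)
$W{\left(q \right)} = -11$
$u = -204$ ($u = -18 + 2 \left(-1040 + 947\right) = -18 + 2 \left(-93\right) = -18 - 186 = -204$)
$F = -165$ ($F = \left(-11\right) 15 = -165$)
$\left(F - 2406\right) + u = \left(-165 - 2406\right) - 204 = -2571 - 204 = -2775$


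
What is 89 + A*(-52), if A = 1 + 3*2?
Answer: -275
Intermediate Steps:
A = 7 (A = 1 + 6 = 7)
89 + A*(-52) = 89 + 7*(-52) = 89 - 364 = -275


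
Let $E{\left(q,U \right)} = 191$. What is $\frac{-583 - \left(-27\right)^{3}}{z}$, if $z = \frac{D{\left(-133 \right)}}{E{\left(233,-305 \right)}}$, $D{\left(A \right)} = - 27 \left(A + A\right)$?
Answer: $\frac{1824050}{3591} \approx 507.95$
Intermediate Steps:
$D{\left(A \right)} = - 54 A$ ($D{\left(A \right)} = - 27 \cdot 2 A = - 54 A$)
$z = \frac{7182}{191}$ ($z = \frac{\left(-54\right) \left(-133\right)}{191} = 7182 \cdot \frac{1}{191} = \frac{7182}{191} \approx 37.602$)
$\frac{-583 - \left(-27\right)^{3}}{z} = \frac{-583 - \left(-27\right)^{3}}{\frac{7182}{191}} = \left(-583 - -19683\right) \frac{191}{7182} = \left(-583 + 19683\right) \frac{191}{7182} = 19100 \cdot \frac{191}{7182} = \frac{1824050}{3591}$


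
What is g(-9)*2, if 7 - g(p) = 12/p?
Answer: 50/3 ≈ 16.667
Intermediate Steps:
g(p) = 7 - 12/p
g(-9)*2 = (7 - 12/(-9))*2 = (7 - 12*(-⅑))*2 = (7 + 4/3)*2 = (25/3)*2 = 50/3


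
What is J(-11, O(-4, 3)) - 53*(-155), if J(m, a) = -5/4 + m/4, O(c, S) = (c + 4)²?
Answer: 8211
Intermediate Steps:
O(c, S) = (4 + c)²
J(m, a) = -5/4 + m/4 (J(m, a) = -5*¼ + m*(¼) = -5/4 + m/4)
J(-11, O(-4, 3)) - 53*(-155) = (-5/4 + (¼)*(-11)) - 53*(-155) = (-5/4 - 11/4) + 8215 = -4 + 8215 = 8211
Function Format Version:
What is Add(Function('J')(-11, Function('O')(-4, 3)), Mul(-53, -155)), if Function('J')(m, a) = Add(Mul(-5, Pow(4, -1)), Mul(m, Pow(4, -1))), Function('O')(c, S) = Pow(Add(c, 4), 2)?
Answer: 8211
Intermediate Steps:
Function('O')(c, S) = Pow(Add(4, c), 2)
Function('J')(m, a) = Add(Rational(-5, 4), Mul(Rational(1, 4), m)) (Function('J')(m, a) = Add(Mul(-5, Rational(1, 4)), Mul(m, Rational(1, 4))) = Add(Rational(-5, 4), Mul(Rational(1, 4), m)))
Add(Function('J')(-11, Function('O')(-4, 3)), Mul(-53, -155)) = Add(Add(Rational(-5, 4), Mul(Rational(1, 4), -11)), Mul(-53, -155)) = Add(Add(Rational(-5, 4), Rational(-11, 4)), 8215) = Add(-4, 8215) = 8211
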